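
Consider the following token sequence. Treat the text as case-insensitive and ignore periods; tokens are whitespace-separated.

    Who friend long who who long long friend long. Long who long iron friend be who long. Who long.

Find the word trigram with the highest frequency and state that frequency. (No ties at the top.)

Trigram frequencies (highest first):
  long who long: 2
  who friend long: 1
  friend long who: 1
  long who who: 1
  who who long: 1
  who long long: 1
  … (10 more, each ≤ 1)

"long who long", 2 times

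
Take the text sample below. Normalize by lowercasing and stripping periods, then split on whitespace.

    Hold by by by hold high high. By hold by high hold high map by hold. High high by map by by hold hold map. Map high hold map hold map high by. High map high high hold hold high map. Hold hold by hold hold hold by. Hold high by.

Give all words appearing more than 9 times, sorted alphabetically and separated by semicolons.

by; high; hold

Unigram counts meeting the condition (more than 9 times):
  by: 13
  high: 13
  hold: 17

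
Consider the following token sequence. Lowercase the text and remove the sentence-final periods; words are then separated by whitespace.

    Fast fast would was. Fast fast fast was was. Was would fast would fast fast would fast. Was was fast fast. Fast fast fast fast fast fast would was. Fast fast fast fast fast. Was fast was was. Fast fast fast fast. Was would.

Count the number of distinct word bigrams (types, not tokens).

8

44 tokens → 43 bigram windows in total.
Repeated bigrams (each contributes count−1 duplicates):
  fast fast: 18
  fast was: 5
  was fast: 5
  fast would: 4
  was was: 4
  would fast: 3
  was would: 2
  would was: 2
35 duplicate windows → 43 − 35 = 8 distinct.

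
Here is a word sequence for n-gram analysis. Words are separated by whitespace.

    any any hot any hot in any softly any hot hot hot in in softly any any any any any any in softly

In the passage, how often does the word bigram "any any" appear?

Scanning the 22 overlapping bigram windows for "any any":
  position 1–2: any any
  position 16–17: any any
  position 17–18: any any
  position 18–19: any any
  position 19–20: any any
  position 20–21: any any

6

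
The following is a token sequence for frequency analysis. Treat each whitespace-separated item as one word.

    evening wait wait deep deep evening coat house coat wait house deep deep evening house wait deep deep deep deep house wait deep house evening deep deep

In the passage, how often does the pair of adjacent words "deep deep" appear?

6

Scanning the 26 overlapping bigram windows for "deep deep":
  position 4–5: deep deep
  position 12–13: deep deep
  position 17–18: deep deep
  position 18–19: deep deep
  position 19–20: deep deep
  position 26–27: deep deep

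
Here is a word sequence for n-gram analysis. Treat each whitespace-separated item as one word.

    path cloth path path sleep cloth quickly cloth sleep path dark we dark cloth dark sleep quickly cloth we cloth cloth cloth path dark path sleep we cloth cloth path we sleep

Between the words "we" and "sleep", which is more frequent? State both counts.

"sleep" (5 vs 4)

"we": 4 occurrences
"sleep": 5 occurrences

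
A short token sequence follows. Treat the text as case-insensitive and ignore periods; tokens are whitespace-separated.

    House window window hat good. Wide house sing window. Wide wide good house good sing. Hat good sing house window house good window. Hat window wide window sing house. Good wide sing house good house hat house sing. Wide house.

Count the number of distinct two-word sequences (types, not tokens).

25

40 tokens → 39 bigram windows in total.
Repeated bigrams (each contributes count−1 duplicates):
  house good: 4
  sing house: 3
  good house: 2
  good sing: 2
  good wide: 2
  hat good: 2
  house sing: 2
  house window: 2
  … (3 more repeated)
14 duplicate windows → 39 − 14 = 25 distinct.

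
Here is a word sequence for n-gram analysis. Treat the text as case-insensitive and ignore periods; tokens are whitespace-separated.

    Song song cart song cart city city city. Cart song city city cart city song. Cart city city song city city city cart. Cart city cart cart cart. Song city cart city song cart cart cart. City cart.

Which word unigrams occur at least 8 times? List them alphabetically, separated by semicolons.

Unigram counts meeting the condition (at least 8 times):
  cart: 15
  city: 15
  song: 8

cart; city; song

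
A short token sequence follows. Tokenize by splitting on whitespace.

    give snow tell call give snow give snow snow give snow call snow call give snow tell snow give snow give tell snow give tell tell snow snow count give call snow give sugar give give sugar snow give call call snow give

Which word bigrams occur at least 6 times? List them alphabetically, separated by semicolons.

give snow; snow give

Bigram counts meeting the condition (at least 6 times):
  give snow: 6
  snow give: 8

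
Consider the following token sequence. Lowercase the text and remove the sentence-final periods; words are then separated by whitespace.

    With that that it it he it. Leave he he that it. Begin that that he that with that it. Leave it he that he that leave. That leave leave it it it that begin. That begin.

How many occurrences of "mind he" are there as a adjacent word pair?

Scanning the 36 overlapping bigram windows for "mind he":
  (none found)

0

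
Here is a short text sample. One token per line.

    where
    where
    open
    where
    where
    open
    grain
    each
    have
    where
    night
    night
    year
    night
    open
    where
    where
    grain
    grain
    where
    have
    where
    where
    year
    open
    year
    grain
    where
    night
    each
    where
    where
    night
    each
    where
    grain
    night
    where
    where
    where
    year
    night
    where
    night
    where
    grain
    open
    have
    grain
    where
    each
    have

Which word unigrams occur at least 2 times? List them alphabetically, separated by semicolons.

Unigram counts meeting the condition (at least 2 times):
  each: 4
  grain: 7
  have: 4
  night: 8
  open: 5
  where: 20
  year: 4

each; grain; have; night; open; where; year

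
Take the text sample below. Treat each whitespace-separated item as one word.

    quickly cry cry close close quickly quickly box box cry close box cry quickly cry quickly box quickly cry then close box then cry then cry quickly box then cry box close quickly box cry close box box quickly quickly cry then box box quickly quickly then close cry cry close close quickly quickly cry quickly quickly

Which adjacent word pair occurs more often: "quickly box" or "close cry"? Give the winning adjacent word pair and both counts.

"quickly box": 4 occurrences
"close cry": 1 occurrence

"quickly box" (4 vs 1)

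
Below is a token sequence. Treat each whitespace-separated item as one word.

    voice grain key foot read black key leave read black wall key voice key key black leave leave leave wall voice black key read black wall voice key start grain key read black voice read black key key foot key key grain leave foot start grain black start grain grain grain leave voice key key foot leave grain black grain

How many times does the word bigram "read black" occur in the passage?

5

Scanning the 59 overlapping bigram windows for "read black":
  position 5–6: read black
  position 9–10: read black
  position 24–25: read black
  position 32–33: read black
  position 35–36: read black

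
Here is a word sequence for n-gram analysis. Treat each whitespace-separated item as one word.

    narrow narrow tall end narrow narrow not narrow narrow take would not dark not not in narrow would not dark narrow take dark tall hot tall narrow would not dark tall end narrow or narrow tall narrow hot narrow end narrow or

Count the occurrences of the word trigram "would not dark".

3

Scanning the 40 overlapping trigram windows for "would not dark":
  position 11–13: would not dark
  position 18–20: would not dark
  position 28–30: would not dark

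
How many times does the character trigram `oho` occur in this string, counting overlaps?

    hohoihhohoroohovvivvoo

Sliding a length-3 window over the 22 characters (20 positions):
  position 2–4: oho
  position 8–10: oho
  position 13–15: oho

3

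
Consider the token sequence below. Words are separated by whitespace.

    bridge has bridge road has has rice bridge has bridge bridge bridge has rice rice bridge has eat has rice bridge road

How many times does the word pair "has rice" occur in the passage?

3

Scanning the 21 overlapping bigram windows for "has rice":
  position 6–7: has rice
  position 13–14: has rice
  position 19–20: has rice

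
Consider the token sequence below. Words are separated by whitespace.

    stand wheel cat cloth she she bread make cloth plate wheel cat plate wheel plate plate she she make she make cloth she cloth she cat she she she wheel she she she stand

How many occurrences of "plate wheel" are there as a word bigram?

2

Scanning the 33 overlapping bigram windows for "plate wheel":
  position 10–11: plate wheel
  position 13–14: plate wheel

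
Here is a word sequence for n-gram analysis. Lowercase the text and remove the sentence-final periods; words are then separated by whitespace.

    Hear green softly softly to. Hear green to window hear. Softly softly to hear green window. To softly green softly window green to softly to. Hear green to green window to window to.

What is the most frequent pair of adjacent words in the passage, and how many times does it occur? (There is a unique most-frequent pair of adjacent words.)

Bigram frequencies (highest first):
  hear green: 4
  softly to: 3
  to hear: 3
  green to: 3
  window to: 3
  green softly: 2
  … (10 more, each ≤ 2)

"hear green", 4 times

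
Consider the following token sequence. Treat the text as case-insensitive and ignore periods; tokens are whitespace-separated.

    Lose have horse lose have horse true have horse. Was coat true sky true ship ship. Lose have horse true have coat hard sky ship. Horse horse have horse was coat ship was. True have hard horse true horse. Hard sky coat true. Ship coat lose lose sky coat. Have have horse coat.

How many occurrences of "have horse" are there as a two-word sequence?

6

Scanning the 52 overlapping bigram windows for "have horse":
  position 2–3: have horse
  position 5–6: have horse
  position 8–9: have horse
  position 18–19: have horse
  position 28–29: have horse
  position 51–52: have horse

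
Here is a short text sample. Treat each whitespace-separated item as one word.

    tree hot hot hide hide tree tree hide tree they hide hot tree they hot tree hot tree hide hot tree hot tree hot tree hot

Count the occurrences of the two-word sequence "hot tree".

Scanning the 25 overlapping bigram windows for "hot tree":
  position 12–13: hot tree
  position 15–16: hot tree
  position 17–18: hot tree
  position 20–21: hot tree
  position 22–23: hot tree
  position 24–25: hot tree

6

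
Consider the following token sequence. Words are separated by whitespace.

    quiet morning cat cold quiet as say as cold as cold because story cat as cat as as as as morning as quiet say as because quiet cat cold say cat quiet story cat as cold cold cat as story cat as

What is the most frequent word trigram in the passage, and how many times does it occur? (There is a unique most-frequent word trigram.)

Trigram frequencies (highest first):
  story cat as: 3
  as as as: 2
  quiet morning cat: 1
  morning cat cold: 1
  cat cold quiet: 1
  cold quiet as: 1
  … (31 more, each ≤ 1)

"story cat as", 3 times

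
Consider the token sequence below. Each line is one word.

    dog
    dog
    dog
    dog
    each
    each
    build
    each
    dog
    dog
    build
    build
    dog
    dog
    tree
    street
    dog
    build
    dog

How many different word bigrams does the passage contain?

12

19 tokens → 18 bigram windows in total.
Repeated bigrams (each contributes count−1 duplicates):
  dog dog: 5
  build dog: 2
  dog build: 2
6 duplicate windows → 18 − 6 = 12 distinct.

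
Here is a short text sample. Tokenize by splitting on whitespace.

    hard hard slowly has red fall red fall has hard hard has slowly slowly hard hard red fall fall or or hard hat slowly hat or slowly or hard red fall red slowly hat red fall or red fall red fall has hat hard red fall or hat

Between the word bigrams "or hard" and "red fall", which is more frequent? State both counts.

"or hard": 2 occurrences
"red fall": 8 occurrences

"red fall" (8 vs 2)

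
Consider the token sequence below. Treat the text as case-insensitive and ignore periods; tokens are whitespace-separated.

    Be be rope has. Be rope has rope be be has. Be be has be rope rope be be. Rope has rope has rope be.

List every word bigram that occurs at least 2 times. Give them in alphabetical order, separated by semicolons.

Bigram counts meeting the condition (at least 2 times):
  be be: 4
  be has: 2
  be rope: 4
  has be: 3
  has rope: 3
  rope be: 3
  rope has: 4

be be; be has; be rope; has be; has rope; rope be; rope has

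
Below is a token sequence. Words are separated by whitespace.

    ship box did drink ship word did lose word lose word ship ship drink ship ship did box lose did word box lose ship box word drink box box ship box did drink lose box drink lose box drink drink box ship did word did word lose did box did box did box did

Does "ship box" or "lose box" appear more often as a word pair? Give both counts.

"ship box" (3 vs 2)

"ship box": 3 occurrences
"lose box": 2 occurrences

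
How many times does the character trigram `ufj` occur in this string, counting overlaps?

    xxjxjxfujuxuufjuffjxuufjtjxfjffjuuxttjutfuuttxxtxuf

Sliding a length-3 window over the 51 characters (49 positions):
  position 13–15: ufj
  position 22–24: ufj

2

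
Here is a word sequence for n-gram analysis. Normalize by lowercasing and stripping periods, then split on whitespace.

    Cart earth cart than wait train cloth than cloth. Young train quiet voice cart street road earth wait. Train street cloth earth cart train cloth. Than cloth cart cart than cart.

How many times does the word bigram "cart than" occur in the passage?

2

Scanning the 30 overlapping bigram windows for "cart than":
  position 3–4: cart than
  position 29–30: cart than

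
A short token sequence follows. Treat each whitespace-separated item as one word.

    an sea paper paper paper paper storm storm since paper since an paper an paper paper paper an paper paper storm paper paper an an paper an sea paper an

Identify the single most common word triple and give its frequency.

"paper paper paper", 3 times

Trigram frequencies (highest first):
  paper paper paper: 3
  an sea paper: 2
  paper paper storm: 2
  an paper an: 2
  paper an paper: 2
  an paper paper: 2
  … (14 more, each ≤ 2)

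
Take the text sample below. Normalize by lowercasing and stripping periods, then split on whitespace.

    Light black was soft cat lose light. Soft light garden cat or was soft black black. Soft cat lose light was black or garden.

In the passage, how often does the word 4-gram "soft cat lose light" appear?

Scanning the 21 overlapping 4-gram windows for "soft cat lose light":
  position 4–7: soft cat lose light
  position 17–20: soft cat lose light

2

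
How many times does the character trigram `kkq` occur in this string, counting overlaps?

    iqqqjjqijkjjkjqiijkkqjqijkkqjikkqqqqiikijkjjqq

Sliding a length-3 window over the 46 characters (44 positions):
  position 19–21: kkq
  position 26–28: kkq
  position 31–33: kkq

3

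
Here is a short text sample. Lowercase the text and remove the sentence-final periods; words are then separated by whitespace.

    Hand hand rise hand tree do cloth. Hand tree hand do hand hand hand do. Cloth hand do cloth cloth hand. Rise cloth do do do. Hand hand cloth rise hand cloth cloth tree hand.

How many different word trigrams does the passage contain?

30

35 tokens → 33 trigram windows in total.
Repeated trigrams (each contributes count−1 duplicates):
  do cloth hand: 2
  do hand hand: 2
  hand do cloth: 2
3 duplicate windows → 33 − 3 = 30 distinct.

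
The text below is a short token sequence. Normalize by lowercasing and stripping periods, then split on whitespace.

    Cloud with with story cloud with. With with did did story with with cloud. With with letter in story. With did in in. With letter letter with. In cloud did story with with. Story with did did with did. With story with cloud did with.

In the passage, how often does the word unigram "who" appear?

0

Scanning the 45 tokens for "who":
  (none found)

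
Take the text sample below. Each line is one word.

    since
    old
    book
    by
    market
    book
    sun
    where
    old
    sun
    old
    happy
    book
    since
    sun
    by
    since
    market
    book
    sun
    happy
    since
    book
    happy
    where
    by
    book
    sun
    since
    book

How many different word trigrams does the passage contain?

27

30 tokens → 28 trigram windows in total.
Repeated trigrams (each contributes count−1 duplicates):
  market book sun: 2
1 duplicate windows → 28 − 1 = 27 distinct.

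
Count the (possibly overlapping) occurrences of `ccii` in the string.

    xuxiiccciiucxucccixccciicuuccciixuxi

Sliding a length-4 window over the 36 characters (33 positions):
  position 7–10: ccii
  position 21–24: ccii
  position 29–32: ccii

3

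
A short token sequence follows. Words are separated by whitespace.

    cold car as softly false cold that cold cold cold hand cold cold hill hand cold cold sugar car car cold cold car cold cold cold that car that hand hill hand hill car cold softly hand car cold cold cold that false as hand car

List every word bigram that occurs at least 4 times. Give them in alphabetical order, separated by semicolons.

Bigram counts meeting the condition (at least 4 times):
  car cold: 4
  cold cold: 9

car cold; cold cold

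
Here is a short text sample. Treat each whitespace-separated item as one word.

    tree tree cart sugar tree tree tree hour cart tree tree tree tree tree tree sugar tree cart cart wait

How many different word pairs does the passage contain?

10

20 tokens → 19 bigram windows in total.
Repeated bigrams (each contributes count−1 duplicates):
  tree tree: 8
  sugar tree: 2
  tree cart: 2
9 duplicate windows → 19 − 9 = 10 distinct.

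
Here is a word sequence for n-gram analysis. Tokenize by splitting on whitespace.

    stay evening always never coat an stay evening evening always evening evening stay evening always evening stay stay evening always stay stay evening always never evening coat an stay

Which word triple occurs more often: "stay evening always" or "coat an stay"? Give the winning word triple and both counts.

"stay evening always": 4 occurrences
"coat an stay": 2 occurrences

"stay evening always" (4 vs 2)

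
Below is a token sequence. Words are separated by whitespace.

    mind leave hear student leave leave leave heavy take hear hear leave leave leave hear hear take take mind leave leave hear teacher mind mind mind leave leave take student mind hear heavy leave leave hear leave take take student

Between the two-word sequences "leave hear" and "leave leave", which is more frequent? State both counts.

"leave leave" (7 vs 4)

"leave hear": 4 occurrences
"leave leave": 7 occurrences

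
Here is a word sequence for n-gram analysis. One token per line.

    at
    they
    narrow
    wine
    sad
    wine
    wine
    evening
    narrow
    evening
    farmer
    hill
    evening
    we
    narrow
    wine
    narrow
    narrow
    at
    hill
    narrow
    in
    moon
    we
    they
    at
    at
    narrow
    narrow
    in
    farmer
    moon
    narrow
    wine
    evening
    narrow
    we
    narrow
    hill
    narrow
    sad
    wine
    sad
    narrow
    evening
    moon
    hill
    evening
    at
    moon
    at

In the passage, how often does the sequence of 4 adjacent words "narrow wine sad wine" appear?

Scanning the 48 overlapping 4-gram windows for "narrow wine sad wine":
  position 3–6: narrow wine sad wine

1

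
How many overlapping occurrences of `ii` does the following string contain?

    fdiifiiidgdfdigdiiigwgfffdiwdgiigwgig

6

Sliding a length-2 window over the 37 characters (36 positions):
  position 3–4: ii
  position 6–7: ii
  position 7–8: ii
  position 17–18: ii
  position 18–19: ii
  position 31–32: ii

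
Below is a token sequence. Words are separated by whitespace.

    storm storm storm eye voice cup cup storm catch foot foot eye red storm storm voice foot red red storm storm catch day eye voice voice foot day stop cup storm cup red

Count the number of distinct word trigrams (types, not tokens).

33 tokens → 31 trigram windows in total.
Repeated trigrams (each contributes count−1 duplicates):
  red storm storm: 2
1 duplicate windows → 31 − 1 = 30 distinct.

30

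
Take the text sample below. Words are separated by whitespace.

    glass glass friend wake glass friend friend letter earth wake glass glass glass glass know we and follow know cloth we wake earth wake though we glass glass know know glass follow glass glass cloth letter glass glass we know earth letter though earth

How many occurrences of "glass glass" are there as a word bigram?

Scanning the 43 overlapping bigram windows for "glass glass":
  position 1–2: glass glass
  position 11–12: glass glass
  position 12–13: glass glass
  position 13–14: glass glass
  position 27–28: glass glass
  position 33–34: glass glass
  position 37–38: glass glass

7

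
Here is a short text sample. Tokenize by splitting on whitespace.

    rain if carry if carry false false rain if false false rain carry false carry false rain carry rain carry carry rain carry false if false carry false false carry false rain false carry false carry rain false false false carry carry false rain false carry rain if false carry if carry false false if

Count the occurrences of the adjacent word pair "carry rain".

4

Scanning the 54 overlapping bigram windows for "carry rain":
  position 18–19: carry rain
  position 21–22: carry rain
  position 36–37: carry rain
  position 46–47: carry rain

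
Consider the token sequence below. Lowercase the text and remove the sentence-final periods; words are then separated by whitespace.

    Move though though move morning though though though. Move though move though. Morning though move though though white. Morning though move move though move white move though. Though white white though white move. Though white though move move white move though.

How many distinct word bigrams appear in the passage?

41 tokens → 40 bigram windows in total.
Repeated bigrams (each contributes count−1 duplicates):
  move though: 8
  though move: 7
  though though: 5
  though white: 4
  morning though: 3
  white move: 3
  move move: 2
  move white: 2
  … (1 more repeated)
27 duplicate windows → 40 − 27 = 13 distinct.

13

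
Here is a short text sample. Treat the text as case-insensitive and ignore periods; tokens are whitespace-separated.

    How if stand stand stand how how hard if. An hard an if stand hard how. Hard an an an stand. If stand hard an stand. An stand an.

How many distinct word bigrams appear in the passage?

29 tokens → 28 bigram windows in total.
Repeated bigrams (each contributes count−1 duplicates):
  an stand: 3
  hard an: 3
  if stand: 3
  an an: 2
  how hard: 2
  stand an: 2
  stand hard: 2
  stand stand: 2
11 duplicate windows → 28 − 11 = 17 distinct.

17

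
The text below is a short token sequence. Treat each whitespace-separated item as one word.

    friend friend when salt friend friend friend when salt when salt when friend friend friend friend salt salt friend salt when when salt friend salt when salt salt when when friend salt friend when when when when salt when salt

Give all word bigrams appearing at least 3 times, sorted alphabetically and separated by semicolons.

friend friend; friend salt; friend when; salt friend; salt when; when salt; when when

Bigram counts meeting the condition (at least 3 times):
  friend friend: 6
  friend salt: 4
  friend when: 3
  salt friend: 4
  salt when: 6
  when salt: 7
  when when: 5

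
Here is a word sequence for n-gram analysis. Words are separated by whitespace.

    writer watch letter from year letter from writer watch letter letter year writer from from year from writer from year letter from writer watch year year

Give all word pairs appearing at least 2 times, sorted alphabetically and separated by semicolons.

Bigram counts meeting the condition (at least 2 times):
  from writer: 3
  from year: 3
  letter from: 3
  watch letter: 2
  writer from: 2
  writer watch: 3
  year letter: 2

from writer; from year; letter from; watch letter; writer from; writer watch; year letter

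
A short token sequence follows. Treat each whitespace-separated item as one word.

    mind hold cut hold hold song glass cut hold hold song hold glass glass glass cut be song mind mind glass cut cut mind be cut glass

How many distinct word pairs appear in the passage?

27 tokens → 26 bigram windows in total.
Repeated bigrams (each contributes count−1 duplicates):
  glass cut: 3
  cut hold: 2
  glass glass: 2
  hold hold: 2
  hold song: 2
6 duplicate windows → 26 − 6 = 20 distinct.

20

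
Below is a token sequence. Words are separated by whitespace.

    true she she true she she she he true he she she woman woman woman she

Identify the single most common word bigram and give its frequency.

Bigram frequencies (highest first):
  she she: 4
  true she: 2
  woman woman: 2
  she true: 1
  she he: 1
  he true: 1
  … (4 more, each ≤ 1)

"she she", 4 times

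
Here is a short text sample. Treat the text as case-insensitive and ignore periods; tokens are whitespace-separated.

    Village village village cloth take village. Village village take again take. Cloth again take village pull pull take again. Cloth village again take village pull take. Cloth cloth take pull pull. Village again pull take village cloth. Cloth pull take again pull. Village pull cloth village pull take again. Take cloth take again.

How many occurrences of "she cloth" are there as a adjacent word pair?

Scanning the 52 overlapping bigram windows for "she cloth":
  (none found)

0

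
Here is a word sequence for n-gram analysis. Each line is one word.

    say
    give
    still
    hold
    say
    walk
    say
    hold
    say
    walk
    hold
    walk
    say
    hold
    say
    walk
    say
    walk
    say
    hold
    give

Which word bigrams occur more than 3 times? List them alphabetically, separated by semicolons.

Bigram counts meeting the condition (more than 3 times):
  say walk: 4
  walk say: 4

say walk; walk say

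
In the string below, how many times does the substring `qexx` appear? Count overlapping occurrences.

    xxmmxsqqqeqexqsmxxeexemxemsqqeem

0

Sliding a length-4 window over the 32 characters (29 positions):
  (no match at any position)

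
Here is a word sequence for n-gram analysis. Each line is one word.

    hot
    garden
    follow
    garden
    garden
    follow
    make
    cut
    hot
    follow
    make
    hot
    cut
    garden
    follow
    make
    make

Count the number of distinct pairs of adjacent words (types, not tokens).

12

17 tokens → 16 bigram windows in total.
Repeated bigrams (each contributes count−1 duplicates):
  follow make: 3
  garden follow: 3
4 duplicate windows → 16 − 4 = 12 distinct.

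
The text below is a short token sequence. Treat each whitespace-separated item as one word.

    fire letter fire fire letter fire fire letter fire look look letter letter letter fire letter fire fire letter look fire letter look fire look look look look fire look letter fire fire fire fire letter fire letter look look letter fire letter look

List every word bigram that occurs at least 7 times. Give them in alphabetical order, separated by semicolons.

Bigram counts meeting the condition (at least 7 times):
  fire letter: 9
  letter fire: 8

fire letter; letter fire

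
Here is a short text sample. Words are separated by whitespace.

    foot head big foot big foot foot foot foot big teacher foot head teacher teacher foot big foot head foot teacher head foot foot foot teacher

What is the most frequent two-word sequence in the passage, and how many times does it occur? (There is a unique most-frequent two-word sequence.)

"foot foot", 5 times

Bigram frequencies (highest first):
  foot foot: 5
  foot head: 3
  big foot: 3
  foot big: 3
  teacher foot: 2
  head foot: 2
  … (6 more, each ≤ 2)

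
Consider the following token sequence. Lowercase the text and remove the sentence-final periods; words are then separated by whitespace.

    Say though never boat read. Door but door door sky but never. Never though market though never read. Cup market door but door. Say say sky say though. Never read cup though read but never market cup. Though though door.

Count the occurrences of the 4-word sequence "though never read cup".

Scanning the 37 overlapping 4-gram windows for "though never read cup":
  position 16–19: though never read cup
  position 28–31: though never read cup

2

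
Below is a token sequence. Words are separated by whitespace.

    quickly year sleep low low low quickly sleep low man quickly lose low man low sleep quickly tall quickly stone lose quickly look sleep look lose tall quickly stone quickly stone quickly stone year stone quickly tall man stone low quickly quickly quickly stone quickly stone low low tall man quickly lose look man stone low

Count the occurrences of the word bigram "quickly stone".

Scanning the 55 overlapping bigram windows for "quickly stone":
  position 19–20: quickly stone
  position 28–29: quickly stone
  position 30–31: quickly stone
  position 32–33: quickly stone
  position 43–44: quickly stone
  position 45–46: quickly stone

6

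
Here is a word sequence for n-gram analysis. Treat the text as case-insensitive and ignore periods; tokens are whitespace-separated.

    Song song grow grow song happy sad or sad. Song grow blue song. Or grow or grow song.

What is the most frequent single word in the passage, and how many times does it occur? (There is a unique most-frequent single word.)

"song", 6 times

Unigram frequencies (highest first):
  song: 6
  grow: 5
  or: 3
  sad: 2
  happy: 1
  blue: 1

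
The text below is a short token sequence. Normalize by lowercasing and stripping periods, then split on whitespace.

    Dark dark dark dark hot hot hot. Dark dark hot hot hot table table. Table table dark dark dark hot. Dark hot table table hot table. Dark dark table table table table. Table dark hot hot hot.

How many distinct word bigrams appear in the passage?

9

37 tokens → 36 bigram windows in total.
Repeated bigrams (each contributes count−1 duplicates):
  table table: 8
  dark dark: 7
  hot hot: 6
  dark hot: 5
  hot table: 3
  table dark: 3
  hot dark: 2
27 duplicate windows → 36 − 27 = 9 distinct.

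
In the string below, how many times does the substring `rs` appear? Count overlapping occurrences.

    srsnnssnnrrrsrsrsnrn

4

Sliding a length-2 window over the 20 characters (19 positions):
  position 2–3: rs
  position 12–13: rs
  position 14–15: rs
  position 16–17: rs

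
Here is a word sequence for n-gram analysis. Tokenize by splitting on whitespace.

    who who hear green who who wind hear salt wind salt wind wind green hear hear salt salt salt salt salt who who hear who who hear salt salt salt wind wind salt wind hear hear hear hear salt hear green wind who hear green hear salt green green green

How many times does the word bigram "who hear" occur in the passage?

4

Scanning the 49 overlapping bigram windows for "who hear":
  position 2–3: who hear
  position 23–24: who hear
  position 26–27: who hear
  position 43–44: who hear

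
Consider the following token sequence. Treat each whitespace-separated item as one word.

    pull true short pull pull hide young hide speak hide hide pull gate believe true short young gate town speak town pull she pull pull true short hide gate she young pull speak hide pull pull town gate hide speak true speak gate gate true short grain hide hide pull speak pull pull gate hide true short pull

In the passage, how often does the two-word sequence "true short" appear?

5

Scanning the 57 overlapping bigram windows for "true short":
  position 2–3: true short
  position 15–16: true short
  position 26–27: true short
  position 45–46: true short
  position 56–57: true short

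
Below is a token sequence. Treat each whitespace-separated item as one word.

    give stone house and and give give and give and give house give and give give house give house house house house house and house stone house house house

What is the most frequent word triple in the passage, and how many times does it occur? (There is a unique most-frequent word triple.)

Trigram frequencies (highest first):
  house house house: 4
  give and give: 3
  and give give: 2
  give house give: 2
  give stone house: 1
  stone house and: 1
  … (14 more, each ≤ 1)

"house house house", 4 times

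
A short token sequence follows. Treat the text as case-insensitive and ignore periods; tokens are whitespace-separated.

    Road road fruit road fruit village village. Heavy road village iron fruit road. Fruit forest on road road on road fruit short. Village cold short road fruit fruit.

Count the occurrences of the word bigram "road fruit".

5

Scanning the 27 overlapping bigram windows for "road fruit":
  position 2–3: road fruit
  position 4–5: road fruit
  position 13–14: road fruit
  position 20–21: road fruit
  position 26–27: road fruit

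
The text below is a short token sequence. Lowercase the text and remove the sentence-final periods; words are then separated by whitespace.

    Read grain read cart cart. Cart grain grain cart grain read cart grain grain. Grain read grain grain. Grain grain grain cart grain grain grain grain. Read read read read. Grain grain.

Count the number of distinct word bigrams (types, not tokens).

32 tokens → 31 bigram windows in total.
Repeated bigrams (each contributes count−1 duplicates):
  grain grain: 11
  cart grain: 4
  grain read: 4
  read grain: 3
  read read: 3
  cart cart: 2
  grain cart: 2
  read cart: 2
23 duplicate windows → 31 − 23 = 8 distinct.

8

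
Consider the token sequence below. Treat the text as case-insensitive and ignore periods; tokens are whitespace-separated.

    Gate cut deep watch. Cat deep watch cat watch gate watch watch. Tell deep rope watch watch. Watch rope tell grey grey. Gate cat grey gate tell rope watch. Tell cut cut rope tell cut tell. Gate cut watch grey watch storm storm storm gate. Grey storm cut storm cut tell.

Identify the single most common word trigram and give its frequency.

Trigram frequencies (highest first):
  deep watch cat: 2
  gate cut deep: 1
  cut deep watch: 1
  watch cat deep: 1
  cat deep watch: 1
  watch cat watch: 1
  … (42 more, each ≤ 1)

"deep watch cat", 2 times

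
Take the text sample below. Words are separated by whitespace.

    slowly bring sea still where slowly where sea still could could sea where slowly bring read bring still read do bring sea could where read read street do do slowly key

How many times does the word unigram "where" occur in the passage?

Scanning the 31 tokens for "where":
  position 5: where
  position 7: where
  position 13: where
  position 24: where

4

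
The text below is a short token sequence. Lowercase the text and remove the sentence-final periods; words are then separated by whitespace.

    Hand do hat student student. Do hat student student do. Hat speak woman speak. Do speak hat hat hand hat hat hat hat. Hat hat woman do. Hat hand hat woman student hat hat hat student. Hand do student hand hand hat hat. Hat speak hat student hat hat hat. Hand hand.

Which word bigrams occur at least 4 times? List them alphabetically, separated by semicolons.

Bigram counts meeting the condition (at least 4 times):
  do hat: 4
  hat hat: 12
  hat student: 4

do hat; hat hat; hat student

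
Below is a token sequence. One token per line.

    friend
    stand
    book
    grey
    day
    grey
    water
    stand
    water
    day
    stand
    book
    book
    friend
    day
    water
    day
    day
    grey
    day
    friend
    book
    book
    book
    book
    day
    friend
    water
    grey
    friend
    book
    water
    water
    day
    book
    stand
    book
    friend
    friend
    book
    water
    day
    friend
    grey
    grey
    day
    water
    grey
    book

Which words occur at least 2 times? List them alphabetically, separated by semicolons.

book; day; friend; grey; stand; water

Unigram counts meeting the condition (at least 2 times):
  book: 12
  day: 10
  friend: 8
  grey: 7
  stand: 4
  water: 8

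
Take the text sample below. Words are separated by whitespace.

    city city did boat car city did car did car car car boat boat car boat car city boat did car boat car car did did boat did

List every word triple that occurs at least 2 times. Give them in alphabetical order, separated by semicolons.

Trigram counts meeting the condition (at least 2 times):
  boat car city: 2
  car boat car: 2

boat car city; car boat car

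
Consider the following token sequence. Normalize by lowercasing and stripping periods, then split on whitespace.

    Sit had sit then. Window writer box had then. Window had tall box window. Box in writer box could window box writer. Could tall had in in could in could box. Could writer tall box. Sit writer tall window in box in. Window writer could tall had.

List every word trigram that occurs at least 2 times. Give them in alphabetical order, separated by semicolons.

could tall had; writer could tall

Trigram counts meeting the condition (at least 2 times):
  could tall had: 2
  writer could tall: 2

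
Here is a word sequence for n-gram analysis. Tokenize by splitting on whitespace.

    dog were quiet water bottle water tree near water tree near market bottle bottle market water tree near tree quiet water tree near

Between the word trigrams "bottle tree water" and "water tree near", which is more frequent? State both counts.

"water tree near" (4 vs 0)

"bottle tree water": 0 occurrences
"water tree near": 4 occurrences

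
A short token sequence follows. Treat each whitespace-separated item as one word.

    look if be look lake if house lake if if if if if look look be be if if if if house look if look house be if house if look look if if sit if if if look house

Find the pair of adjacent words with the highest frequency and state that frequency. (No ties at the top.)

Bigram frequencies (highest first):
  if if: 10
  if look: 4
  look if: 3
  if house: 3
  lake if: 2
  look look: 2
  … (13 more, each ≤ 2)

"if if", 10 times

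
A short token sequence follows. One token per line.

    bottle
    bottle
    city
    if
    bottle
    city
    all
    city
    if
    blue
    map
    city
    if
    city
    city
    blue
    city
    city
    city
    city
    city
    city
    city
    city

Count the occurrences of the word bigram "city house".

0

Scanning the 23 overlapping bigram windows for "city house":
  (none found)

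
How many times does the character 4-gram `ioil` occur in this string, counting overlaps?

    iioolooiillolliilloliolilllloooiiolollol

Sliding a length-4 window over the 40 characters (37 positions):
  (no match at any position)

0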